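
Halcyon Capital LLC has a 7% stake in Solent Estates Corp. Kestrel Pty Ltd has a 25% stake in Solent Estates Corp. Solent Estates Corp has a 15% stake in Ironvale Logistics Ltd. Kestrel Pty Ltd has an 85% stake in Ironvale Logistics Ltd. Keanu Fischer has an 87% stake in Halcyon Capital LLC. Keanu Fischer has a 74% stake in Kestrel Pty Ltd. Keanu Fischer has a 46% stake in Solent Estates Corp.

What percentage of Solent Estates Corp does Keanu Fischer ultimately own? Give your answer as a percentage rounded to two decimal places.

Keanu reaches Solent along 3 paths.
Direct stake: 46% = 46%.
Via Kestrel: 74% × 25% = 18.5%.
Via Halcyon: 87% × 7% = 6.09%.
Total: 46% + 18.5% + 6.09% = 70.59%.

70.59%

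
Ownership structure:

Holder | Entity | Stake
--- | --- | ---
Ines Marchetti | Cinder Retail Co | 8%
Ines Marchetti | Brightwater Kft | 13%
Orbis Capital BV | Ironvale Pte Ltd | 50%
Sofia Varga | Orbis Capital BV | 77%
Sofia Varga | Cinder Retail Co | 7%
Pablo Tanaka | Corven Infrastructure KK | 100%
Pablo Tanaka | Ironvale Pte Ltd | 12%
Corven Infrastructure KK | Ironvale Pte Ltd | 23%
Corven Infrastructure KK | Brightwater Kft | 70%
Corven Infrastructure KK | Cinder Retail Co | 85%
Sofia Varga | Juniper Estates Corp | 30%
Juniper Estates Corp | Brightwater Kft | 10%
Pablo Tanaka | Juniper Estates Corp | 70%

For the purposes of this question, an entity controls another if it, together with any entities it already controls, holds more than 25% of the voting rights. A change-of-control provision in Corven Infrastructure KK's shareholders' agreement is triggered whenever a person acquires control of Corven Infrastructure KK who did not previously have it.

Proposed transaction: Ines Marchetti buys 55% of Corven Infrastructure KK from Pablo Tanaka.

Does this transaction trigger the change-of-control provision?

Yes

The purchase adds only to Ines's holdings (Pablo's stake shrinks), so Ines is the only person who could newly come to control Corven.
Ines's largest direct stake is 13% in Brightwater, which does not meet the threshold, so Ines controls no company.
Neither Ines nor any entity Ines controls holds any voting interest in Corven.
So before the transaction, Ines does not control Corven.
After the purchase, Ines holds 55% of Corven directly, and Pablo's stake falls to 45%.
Ines holds 55% of Corven, so Ines controls Corven.
Ines did not control Corven before and does after, so the clause is triggered.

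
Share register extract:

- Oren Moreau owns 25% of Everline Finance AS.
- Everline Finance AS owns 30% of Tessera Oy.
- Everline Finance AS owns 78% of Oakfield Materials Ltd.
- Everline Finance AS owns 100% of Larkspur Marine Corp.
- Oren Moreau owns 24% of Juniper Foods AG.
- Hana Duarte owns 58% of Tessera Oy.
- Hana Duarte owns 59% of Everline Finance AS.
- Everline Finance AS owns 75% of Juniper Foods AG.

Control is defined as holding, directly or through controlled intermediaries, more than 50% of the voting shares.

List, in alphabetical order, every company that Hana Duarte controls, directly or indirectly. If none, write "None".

Hana holds 59% of Everline, so Hana controls Everline.
Everline holds 100% of Larkspur, so Hana controls Larkspur.
Everline holds 75% of Juniper, so Hana controls Juniper.
Everline holds 78% of Oakfield, so Hana controls Oakfield.
Everline and Hana together hold 30% + 58% = 88% of Tessera, so Hana controls Tessera.

Everline Finance AS, Juniper Foods AG, Larkspur Marine Corp, Oakfield Materials Ltd, Tessera Oy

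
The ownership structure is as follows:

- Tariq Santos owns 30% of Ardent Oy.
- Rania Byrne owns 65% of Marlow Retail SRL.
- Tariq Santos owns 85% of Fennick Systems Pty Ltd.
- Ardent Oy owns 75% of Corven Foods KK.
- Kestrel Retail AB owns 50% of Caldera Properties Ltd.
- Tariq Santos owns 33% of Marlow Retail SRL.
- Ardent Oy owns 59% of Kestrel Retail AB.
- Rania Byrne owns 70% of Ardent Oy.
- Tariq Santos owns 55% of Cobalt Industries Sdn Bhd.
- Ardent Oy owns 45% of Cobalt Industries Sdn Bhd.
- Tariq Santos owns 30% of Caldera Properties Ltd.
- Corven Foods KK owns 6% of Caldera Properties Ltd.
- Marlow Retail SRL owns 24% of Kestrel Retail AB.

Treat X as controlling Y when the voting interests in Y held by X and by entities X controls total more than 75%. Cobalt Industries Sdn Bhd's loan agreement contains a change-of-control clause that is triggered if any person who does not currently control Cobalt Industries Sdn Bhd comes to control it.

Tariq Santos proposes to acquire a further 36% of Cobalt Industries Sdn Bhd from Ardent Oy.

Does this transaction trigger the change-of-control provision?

Yes

The purchase adds only to Tariq's holdings (Ardent's stake shrinks), so Tariq is the only person who could newly come to control Cobalt.
Tariq holds 85% of Fennick, so Tariq controls Fennick.
In Cobalt, Tariq's side holds only 55%, not > 75%.
So before the transaction, Tariq does not control Cobalt.
After the purchase, Tariq's direct stake in Cobalt rises to 55% + 36% = 91%, and Ardent's stake falls to 9%.
Tariq holds 91% of Cobalt, so Tariq controls Cobalt.
Tariq did not control Cobalt before and does after, so the clause is triggered.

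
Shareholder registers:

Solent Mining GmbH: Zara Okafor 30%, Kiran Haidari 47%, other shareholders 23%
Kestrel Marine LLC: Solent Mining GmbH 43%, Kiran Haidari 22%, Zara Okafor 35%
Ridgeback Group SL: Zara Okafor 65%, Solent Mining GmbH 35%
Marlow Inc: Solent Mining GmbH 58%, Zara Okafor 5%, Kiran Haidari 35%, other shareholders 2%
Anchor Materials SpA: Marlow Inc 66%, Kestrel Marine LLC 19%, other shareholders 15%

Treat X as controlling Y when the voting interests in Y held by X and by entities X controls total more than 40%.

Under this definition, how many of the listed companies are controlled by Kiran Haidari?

4

Kiran holds 47% of Solent, so Kiran controls Solent.
Solent and Kiran together hold 43% + 22% = 65% of Kestrel, so Kiran controls Kestrel.
Solent and Kiran together hold 58% + 35% = 93% of Marlow, so Kiran controls Marlow.
Marlow and Kestrel together hold 66% + 19% = 85% of Anchor, so Kiran controls Anchor.
No other company's threshold is met.
Kiran controls 4 companies.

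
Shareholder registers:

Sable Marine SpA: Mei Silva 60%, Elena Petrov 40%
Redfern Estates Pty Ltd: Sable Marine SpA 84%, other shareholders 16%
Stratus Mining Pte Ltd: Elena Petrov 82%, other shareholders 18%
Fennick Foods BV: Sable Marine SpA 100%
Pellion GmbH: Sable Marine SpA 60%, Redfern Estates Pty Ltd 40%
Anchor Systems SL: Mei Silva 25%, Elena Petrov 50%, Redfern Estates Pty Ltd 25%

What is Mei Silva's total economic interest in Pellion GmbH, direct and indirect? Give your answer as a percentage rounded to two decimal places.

56.16%

Mei reaches Pellion along 2 paths.
Via Sable: 60% × 60% = 36%.
Via Sable → Redfern: 60% × 84% × 40% = 20.16%.
Total: 36% + 20.16% = 56.16%.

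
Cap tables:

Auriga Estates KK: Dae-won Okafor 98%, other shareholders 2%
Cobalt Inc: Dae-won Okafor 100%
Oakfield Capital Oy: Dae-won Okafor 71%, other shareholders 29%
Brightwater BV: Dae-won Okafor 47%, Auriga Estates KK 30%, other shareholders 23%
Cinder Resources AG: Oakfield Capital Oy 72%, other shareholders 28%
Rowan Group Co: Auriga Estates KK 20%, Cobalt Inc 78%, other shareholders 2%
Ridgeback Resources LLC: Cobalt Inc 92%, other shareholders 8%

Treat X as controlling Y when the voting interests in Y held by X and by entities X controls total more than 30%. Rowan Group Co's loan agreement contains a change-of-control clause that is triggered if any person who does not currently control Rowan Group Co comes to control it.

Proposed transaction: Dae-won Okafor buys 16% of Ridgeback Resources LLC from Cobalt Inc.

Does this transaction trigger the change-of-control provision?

No

The purchase adds only to Dae-won's holdings (Cobalt's stake shrinks), so Dae-won is the only person who could newly come to control Rowan.
Dae-won holds 98% of Auriga, so Dae-won controls Auriga.
Dae-won holds 100% of Cobalt, so Dae-won controls Cobalt.
Auriga and Cobalt together hold 20% + 78% = 98% of Rowan, so Dae-won controls Rowan.
So Dae-won already controls Rowan before the transaction.
After the purchase, Dae-won holds 16% of Ridgeback directly, and Cobalt's stake falls to 76%.
Dae-won controlled Rowan already, so this is not a new person acquiring control; every other person's position is unchanged or reduced.
No new person acquires control, so the clause is not triggered.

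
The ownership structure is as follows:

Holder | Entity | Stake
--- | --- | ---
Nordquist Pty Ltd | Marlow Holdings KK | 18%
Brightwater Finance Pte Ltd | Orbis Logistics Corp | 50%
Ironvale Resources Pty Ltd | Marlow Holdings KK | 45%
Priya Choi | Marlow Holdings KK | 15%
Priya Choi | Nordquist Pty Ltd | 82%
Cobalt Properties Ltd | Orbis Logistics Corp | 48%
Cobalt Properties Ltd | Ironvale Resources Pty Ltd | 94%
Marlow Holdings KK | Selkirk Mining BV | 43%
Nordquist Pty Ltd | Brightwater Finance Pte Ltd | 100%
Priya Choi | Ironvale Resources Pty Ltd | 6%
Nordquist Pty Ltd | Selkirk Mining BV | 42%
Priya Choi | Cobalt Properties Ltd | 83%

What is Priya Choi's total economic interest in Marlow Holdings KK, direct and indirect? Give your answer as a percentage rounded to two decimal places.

Priya reaches Marlow along 4 paths.
Direct stake: 15% = 15%.
Via Nordquist: 82% × 18% = 14.76%.
Via Ironvale: 6% × 45% = 2.7%.
Via Cobalt → Ironvale: 83% × 94% × 45% = 35.109%.
Total: 15% + 14.76% + 2.7% + 35.109% = 67.569%.
Rounded: 67.57%.

67.57%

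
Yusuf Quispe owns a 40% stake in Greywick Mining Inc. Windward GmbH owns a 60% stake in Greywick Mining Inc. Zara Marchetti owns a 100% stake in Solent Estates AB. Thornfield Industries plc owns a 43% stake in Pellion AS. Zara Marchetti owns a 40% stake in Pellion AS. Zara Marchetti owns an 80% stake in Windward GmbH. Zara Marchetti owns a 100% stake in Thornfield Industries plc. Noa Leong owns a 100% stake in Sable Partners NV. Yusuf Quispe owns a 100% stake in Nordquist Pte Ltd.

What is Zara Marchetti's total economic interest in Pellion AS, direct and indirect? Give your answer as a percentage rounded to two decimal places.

Zara reaches Pellion along 2 paths.
Via Thornfield: 100% × 43% = 43%.
Direct stake: 40% = 40%.
Total: 43% + 40% = 83%.
Rounded: 83.00%.

83.00%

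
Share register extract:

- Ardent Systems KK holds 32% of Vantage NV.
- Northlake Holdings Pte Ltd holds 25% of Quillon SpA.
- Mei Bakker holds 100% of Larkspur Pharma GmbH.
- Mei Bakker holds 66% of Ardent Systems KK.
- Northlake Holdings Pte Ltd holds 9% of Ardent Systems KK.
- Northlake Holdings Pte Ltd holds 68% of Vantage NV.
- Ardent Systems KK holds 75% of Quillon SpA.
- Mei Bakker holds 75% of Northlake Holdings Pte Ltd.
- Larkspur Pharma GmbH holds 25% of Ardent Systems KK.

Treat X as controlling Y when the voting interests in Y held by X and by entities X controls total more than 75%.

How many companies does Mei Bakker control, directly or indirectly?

2

Mei holds 100% of Larkspur, so Mei controls Larkspur.
Mei and Larkspur together hold 66% + 25% = 91% of Ardent, so Mei controls Ardent.
No other company's threshold is met.
Mei controls 2 companies.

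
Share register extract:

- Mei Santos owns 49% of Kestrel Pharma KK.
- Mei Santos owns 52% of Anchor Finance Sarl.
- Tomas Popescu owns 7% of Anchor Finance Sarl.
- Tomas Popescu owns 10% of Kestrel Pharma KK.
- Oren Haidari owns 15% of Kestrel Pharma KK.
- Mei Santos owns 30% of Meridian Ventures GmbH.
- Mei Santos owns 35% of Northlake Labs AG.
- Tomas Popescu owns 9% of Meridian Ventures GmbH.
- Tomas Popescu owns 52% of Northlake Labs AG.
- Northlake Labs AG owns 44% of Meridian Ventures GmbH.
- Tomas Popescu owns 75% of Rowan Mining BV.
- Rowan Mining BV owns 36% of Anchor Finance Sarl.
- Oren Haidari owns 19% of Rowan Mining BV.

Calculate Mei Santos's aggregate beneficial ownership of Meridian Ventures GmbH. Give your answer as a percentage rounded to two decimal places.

45.40%

Mei reaches Meridian along 2 paths.
Via Northlake: 35% × 44% = 15.4%.
Direct stake: 30% = 30%.
Total: 15.4% + 30% = 45.4%.
Rounded: 45.40%.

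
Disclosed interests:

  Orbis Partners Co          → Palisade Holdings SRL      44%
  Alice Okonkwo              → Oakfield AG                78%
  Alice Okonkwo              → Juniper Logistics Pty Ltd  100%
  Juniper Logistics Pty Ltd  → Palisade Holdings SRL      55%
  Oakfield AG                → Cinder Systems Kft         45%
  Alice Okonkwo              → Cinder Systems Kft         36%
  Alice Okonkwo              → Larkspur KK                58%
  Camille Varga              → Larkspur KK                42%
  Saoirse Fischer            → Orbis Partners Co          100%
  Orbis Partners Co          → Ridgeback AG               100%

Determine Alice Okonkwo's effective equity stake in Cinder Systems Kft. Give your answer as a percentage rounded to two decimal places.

71.10%

Alice reaches Cinder along 2 paths.
Via Oakfield: 78% × 45% = 35.1%.
Direct stake: 36% = 36%.
Total: 35.1% + 36% = 71.1%.
Rounded: 71.10%.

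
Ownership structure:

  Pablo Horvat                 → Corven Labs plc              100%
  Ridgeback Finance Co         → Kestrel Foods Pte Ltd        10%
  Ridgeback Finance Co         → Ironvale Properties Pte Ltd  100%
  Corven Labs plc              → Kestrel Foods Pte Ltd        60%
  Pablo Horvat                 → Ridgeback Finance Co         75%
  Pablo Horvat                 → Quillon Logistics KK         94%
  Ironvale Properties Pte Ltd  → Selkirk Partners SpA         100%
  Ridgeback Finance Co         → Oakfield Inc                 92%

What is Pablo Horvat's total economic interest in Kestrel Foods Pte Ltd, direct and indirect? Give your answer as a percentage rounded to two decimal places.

Pablo reaches Kestrel along 2 paths.
Via Ridgeback: 75% × 10% = 7.5%.
Via Corven: 100% × 60% = 60%.
Total: 7.5% + 60% = 67.5%.
Rounded: 67.50%.

67.50%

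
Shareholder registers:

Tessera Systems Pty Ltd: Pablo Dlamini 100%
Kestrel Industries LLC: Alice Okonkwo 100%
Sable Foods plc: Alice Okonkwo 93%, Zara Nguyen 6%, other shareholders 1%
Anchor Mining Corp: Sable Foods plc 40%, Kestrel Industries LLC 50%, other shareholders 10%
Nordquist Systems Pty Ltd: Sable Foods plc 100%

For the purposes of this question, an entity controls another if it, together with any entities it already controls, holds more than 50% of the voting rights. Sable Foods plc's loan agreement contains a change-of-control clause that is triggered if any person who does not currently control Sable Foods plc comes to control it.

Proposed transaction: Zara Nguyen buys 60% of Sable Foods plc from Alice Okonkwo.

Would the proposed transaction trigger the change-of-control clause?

The purchase adds only to Zara's holdings (Alice's stake shrinks), so Zara is the only person who could newly come to control Sable.
Zara's largest direct stake is 6% in Sable, which does not meet the threshold, so Zara controls no company.
In Sable, Zara's side holds only 6%, not > 50%.
So before the transaction, Zara does not control Sable.
After the purchase, Zara's direct stake in Sable rises to 6% + 60% = 66%, and Alice's stake falls to 33%.
Zara holds 66% of Sable, so Zara controls Sable.
Zara did not control Sable before and does after, so the clause is triggered.

Yes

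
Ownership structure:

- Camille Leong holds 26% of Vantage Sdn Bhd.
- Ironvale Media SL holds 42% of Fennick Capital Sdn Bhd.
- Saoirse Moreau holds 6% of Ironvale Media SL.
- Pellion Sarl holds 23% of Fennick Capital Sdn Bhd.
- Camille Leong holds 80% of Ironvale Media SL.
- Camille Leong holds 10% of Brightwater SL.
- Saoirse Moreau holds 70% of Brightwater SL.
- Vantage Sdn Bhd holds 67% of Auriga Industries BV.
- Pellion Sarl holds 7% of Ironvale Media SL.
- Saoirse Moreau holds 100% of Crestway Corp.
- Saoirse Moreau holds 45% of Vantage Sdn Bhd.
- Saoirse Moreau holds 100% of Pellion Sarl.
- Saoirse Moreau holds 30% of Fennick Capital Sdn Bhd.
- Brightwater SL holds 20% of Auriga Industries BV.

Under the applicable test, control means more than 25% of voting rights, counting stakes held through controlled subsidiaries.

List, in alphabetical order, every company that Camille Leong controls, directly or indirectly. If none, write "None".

Auriga Industries BV, Fennick Capital Sdn Bhd, Ironvale Media SL, Vantage Sdn Bhd

Camille holds 26% of Vantage, so Camille controls Vantage.
Camille holds 80% of Ironvale, so Camille controls Ironvale.
Vantage holds 67% of Auriga, so Camille controls Auriga.
Ironvale holds 42% of Fennick, so Camille controls Fennick.
No other company's threshold is met.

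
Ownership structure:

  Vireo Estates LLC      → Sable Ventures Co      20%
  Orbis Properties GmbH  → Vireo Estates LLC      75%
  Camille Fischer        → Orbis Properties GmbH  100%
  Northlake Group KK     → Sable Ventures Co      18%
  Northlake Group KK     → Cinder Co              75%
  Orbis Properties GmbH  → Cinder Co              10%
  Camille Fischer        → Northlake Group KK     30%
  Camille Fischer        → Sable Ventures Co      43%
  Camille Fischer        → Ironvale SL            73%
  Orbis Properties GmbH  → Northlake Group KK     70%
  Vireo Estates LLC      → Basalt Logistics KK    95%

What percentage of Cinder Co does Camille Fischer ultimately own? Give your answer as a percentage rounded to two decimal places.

85.00%

Camille reaches Cinder along 3 paths.
Via Orbis → Northlake: 100% × 70% × 75% = 52.5%.
Via Northlake: 30% × 75% = 22.5%.
Via Orbis: 100% × 10% = 10%.
Total: 52.5% + 22.5% + 10% = 85%.
Rounded: 85.00%.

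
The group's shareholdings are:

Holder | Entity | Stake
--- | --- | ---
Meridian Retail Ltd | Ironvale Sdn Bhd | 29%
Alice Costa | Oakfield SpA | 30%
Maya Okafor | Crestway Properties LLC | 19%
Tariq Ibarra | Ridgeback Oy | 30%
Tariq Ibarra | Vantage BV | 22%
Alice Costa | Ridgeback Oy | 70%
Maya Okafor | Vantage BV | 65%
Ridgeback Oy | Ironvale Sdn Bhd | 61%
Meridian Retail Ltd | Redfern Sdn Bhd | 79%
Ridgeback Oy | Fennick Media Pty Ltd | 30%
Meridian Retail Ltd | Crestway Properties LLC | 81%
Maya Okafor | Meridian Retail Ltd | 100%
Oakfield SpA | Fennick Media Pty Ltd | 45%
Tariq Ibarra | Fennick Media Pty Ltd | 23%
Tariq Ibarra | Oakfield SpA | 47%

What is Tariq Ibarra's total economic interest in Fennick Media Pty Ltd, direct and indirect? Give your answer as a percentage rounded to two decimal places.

Tariq reaches Fennick along 3 paths.
Direct stake: 23% = 23%.
Via Ridgeback: 30% × 30% = 9%.
Via Oakfield: 47% × 45% = 21.15%.
Total: 23% + 9% + 21.15% = 53.15%.

53.15%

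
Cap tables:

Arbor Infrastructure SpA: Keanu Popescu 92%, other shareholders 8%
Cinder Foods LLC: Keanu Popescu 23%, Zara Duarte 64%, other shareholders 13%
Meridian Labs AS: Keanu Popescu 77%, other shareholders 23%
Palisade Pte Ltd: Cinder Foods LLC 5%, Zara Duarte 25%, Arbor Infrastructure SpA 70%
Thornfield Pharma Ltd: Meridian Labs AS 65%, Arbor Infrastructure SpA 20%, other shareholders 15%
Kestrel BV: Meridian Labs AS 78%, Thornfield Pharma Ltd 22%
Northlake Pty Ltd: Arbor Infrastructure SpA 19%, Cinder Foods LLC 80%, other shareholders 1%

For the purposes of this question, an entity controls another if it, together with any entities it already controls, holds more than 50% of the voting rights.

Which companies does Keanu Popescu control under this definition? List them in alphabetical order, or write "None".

Arbor Infrastructure SpA, Kestrel BV, Meridian Labs AS, Palisade Pte Ltd, Thornfield Pharma Ltd

Keanu holds 92% of Arbor, so Keanu controls Arbor.
Keanu holds 77% of Meridian, so Keanu controls Meridian.
Arbor holds 70% of Palisade, so Keanu controls Palisade.
Meridian and Arbor together hold 65% + 20% = 85% of Thornfield, so Keanu controls Thornfield.
Meridian and Thornfield together hold 78% + 22% = 100% of Kestrel, so Keanu controls Kestrel.
No other company's threshold is met.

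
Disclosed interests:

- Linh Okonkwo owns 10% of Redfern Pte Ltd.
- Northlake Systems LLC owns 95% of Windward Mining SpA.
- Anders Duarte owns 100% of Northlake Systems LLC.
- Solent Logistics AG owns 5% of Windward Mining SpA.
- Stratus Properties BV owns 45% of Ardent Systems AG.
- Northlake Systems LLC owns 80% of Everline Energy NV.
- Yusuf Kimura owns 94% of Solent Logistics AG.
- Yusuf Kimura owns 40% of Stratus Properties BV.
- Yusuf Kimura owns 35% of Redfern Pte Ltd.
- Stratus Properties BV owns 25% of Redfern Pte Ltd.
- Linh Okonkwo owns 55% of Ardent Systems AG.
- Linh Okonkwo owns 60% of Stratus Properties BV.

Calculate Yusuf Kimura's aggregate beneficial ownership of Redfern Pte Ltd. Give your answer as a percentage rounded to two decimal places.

45.00%

Yusuf reaches Redfern along 2 paths.
Direct stake: 35% = 35%.
Via Stratus: 40% × 25% = 10%.
Total: 35% + 10% = 45%.
Rounded: 45.00%.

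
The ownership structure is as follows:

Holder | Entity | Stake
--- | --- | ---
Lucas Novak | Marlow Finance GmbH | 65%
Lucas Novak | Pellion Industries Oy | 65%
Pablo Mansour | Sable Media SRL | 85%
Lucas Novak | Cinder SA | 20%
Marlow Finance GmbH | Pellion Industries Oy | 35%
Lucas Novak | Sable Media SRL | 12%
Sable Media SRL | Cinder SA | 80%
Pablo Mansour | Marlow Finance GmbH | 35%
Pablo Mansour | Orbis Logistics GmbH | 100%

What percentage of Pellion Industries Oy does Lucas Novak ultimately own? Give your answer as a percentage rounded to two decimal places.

Lucas reaches Pellion along 2 paths.
Direct stake: 65% = 65%.
Via Marlow: 65% × 35% = 22.75%.
Total: 65% + 22.75% = 87.75%.

87.75%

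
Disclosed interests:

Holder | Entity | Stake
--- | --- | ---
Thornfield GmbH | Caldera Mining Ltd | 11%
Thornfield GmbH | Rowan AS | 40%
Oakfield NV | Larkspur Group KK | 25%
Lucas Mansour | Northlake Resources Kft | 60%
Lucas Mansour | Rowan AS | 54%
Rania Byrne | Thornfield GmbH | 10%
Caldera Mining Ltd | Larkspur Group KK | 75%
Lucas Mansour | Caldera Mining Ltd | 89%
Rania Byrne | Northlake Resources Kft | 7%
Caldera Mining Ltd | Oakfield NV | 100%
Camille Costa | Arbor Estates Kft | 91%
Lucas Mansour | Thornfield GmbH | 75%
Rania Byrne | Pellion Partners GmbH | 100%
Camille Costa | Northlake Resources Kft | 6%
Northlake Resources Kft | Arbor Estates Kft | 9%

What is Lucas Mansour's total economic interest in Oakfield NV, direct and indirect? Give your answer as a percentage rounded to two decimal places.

Lucas reaches Oakfield along 2 paths.
Via Thornfield → Caldera: 75% × 11% × 100% = 8.25%.
Via Caldera: 89% × 100% = 89%.
Total: 8.25% + 89% = 97.25%.

97.25%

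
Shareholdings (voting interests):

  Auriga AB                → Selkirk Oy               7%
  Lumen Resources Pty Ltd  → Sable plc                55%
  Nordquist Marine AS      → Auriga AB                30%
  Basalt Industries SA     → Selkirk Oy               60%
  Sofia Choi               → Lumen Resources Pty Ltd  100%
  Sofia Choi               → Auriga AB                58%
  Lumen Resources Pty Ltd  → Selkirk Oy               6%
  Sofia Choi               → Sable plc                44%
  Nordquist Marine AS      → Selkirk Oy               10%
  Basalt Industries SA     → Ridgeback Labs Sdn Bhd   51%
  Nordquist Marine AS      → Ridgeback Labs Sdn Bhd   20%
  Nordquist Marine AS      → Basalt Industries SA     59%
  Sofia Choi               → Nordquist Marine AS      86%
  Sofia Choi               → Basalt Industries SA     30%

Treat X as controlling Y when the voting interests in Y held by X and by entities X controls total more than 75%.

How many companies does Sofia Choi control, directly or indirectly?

Sofia holds 86% of Nordquist, so Sofia controls Nordquist.
Sofia and Nordquist together hold 30% + 59% = 89% of Basalt, so Sofia controls Basalt.
Sofia holds 100% of Lumen, so Sofia controls Lumen.
Lumen and Sofia together hold 55% + 44% = 99% of Sable, so Sofia controls Sable.
Nordquist and Sofia together hold 30% + 58% = 88% of Auriga, so Sofia controls Auriga.
Lumen and Nordquist and Basalt and Auriga together hold 6% + 10% + 60% + 7% = 83% of Selkirk, so Sofia controls Selkirk.
No other company's threshold is met.
Sofia controls 6 companies.

6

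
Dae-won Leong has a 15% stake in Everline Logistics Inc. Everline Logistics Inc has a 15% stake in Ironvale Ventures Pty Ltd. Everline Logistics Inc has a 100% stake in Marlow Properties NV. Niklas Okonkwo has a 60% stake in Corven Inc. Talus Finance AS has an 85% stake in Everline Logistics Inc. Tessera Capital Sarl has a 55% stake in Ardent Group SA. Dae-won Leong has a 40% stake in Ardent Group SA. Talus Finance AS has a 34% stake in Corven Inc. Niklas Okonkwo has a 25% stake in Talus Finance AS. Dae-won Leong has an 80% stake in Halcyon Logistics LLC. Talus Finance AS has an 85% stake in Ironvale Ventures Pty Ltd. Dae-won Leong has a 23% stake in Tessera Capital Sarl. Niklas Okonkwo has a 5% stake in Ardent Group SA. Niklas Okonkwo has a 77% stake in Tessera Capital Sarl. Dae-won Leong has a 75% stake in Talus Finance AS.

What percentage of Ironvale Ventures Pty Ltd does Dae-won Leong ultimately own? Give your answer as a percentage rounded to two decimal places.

75.56%

Dae-won reaches Ironvale along 3 paths.
Via Talus: 75% × 85% = 63.75%.
Via Everline: 15% × 15% = 2.25%.
Via Talus → Everline: 75% × 85% × 15% = 9.5625%.
Total: 63.75% + 2.25% + 9.5625% = 75.5625%.
Rounded: 75.56%.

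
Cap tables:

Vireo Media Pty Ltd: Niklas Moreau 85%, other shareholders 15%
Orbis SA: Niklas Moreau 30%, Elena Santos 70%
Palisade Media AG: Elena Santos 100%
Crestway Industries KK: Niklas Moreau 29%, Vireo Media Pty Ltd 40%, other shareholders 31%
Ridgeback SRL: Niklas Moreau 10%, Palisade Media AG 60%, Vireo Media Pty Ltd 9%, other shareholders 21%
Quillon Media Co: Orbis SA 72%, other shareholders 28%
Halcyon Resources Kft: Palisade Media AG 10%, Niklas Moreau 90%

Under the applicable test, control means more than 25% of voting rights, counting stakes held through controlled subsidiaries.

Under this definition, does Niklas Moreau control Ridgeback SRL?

No

Niklas holds 85% of Vireo, so Niklas controls Vireo.
Niklas holds 30% of Orbis, so Niklas controls Orbis.
Niklas and Vireo together hold 29% + 40% = 69% of Crestway, so Niklas controls Crestway.
Orbis holds 72% of Quillon, so Niklas controls Quillon.
Niklas holds 90% of Halcyon, so Niklas controls Halcyon.
In Ridgeback, Niklas's side holds only 10% + 9% = 19%, not > 25%.
So Niklas does not control Ridgeback.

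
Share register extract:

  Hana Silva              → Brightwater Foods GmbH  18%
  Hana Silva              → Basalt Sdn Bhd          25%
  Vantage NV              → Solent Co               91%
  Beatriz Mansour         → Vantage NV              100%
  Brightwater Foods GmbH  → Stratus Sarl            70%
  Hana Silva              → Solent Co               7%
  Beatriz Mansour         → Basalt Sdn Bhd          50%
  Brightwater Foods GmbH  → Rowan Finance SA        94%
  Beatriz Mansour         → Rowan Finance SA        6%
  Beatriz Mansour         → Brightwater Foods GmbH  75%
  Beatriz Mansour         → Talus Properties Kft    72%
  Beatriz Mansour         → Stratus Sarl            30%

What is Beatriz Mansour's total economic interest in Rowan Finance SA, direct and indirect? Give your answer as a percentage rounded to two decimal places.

76.50%

Beatriz reaches Rowan along 2 paths.
Via Brightwater: 75% × 94% = 70.5%.
Direct stake: 6% = 6%.
Total: 70.5% + 6% = 76.5%.
Rounded: 76.50%.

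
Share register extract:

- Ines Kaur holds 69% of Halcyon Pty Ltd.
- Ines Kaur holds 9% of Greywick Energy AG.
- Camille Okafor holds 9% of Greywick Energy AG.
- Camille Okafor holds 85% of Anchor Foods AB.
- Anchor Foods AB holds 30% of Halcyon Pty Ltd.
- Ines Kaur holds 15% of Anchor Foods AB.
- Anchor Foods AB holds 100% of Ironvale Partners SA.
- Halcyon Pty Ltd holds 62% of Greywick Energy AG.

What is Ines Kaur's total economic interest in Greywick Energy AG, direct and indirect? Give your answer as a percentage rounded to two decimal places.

54.57%

Ines reaches Greywick along 3 paths.
Direct stake: 9% = 9%.
Via Anchor → Halcyon: 15% × 30% × 62% = 2.79%.
Via Halcyon: 69% × 62% = 42.78%.
Total: 9% + 2.79% + 42.78% = 54.57%.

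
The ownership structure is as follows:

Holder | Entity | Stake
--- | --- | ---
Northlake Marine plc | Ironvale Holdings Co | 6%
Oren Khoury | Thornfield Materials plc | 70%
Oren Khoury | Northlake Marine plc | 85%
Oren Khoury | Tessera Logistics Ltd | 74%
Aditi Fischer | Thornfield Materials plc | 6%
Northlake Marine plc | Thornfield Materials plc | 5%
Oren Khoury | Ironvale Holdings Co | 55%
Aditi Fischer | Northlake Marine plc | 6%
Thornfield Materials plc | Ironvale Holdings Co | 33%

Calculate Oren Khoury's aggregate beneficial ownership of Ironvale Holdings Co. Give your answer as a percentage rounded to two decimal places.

84.60%

Oren reaches Ironvale along 4 paths.
Via Thornfield: 70% × 33% = 23.1%.
Via Northlake → Thornfield: 85% × 5% × 33% = 1.4025%.
Direct stake: 55% = 55%.
Via Northlake: 85% × 6% = 5.1%.
Total: 23.1% + 1.4025% + 55% + 5.1% = 84.6025%.
Rounded: 84.60%.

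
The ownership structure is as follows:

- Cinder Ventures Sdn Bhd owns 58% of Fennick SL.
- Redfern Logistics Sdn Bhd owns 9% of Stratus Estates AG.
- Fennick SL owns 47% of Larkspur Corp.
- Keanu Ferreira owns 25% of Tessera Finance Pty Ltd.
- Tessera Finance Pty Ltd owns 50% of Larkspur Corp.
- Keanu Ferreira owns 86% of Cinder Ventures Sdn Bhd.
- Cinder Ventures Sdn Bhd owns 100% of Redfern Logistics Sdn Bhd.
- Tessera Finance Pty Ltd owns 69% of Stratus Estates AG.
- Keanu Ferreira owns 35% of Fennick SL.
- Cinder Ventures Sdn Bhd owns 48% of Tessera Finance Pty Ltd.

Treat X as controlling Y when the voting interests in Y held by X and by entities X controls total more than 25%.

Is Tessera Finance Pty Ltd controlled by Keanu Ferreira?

Keanu holds 86% of Cinder, so Keanu controls Cinder.
Cinder and Keanu together hold 48% + 25% = 73% of Tessera, so Keanu controls Tessera.

Yes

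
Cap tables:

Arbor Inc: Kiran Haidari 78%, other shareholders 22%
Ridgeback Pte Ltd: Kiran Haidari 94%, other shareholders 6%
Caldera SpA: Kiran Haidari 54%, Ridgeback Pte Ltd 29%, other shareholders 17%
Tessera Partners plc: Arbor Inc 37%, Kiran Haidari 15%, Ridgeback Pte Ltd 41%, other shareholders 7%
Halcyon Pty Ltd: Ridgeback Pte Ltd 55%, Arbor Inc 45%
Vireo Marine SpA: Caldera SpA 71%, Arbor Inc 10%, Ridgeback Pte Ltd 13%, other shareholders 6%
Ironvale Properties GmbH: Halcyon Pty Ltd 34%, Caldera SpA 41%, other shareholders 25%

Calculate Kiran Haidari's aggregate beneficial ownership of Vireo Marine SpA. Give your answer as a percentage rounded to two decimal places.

Kiran reaches Vireo along 4 paths.
Via Caldera: 54% × 71% = 38.34%.
Via Ridgeback → Caldera: 94% × 29% × 71% = 19.3546%.
Via Arbor: 78% × 10% = 7.8%.
Via Ridgeback: 94% × 13% = 12.22%.
Total: 38.34% + 19.3546% + 7.8% + 12.22% = 77.7146%.
Rounded: 77.71%.

77.71%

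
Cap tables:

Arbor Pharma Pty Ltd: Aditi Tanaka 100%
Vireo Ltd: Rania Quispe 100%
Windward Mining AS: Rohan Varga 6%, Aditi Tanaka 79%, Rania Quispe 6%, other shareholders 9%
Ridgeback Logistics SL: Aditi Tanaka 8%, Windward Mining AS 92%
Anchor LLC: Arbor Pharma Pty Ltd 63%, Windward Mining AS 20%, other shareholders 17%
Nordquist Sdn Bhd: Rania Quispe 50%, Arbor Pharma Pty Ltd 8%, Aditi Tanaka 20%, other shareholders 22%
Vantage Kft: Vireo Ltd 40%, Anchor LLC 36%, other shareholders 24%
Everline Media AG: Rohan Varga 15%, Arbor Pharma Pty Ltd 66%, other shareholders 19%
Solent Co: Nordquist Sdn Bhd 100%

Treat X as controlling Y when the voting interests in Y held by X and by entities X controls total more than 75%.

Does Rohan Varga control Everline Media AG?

Rohan's largest direct stake is 15% in Everline, which does not meet the threshold, so Rohan controls no company.
In Everline, Rohan's side holds only 15%, not > 75%.
So Rohan does not control Everline.

No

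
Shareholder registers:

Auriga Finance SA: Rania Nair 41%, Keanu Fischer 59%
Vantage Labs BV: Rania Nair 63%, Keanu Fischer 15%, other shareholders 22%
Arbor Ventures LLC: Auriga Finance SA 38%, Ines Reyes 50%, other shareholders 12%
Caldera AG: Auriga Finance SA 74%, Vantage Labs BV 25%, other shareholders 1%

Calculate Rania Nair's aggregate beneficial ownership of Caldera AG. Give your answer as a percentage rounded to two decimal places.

46.09%

Rania reaches Caldera along 2 paths.
Via Auriga: 41% × 74% = 30.34%.
Via Vantage: 63% × 25% = 15.75%.
Total: 30.34% + 15.75% = 46.09%.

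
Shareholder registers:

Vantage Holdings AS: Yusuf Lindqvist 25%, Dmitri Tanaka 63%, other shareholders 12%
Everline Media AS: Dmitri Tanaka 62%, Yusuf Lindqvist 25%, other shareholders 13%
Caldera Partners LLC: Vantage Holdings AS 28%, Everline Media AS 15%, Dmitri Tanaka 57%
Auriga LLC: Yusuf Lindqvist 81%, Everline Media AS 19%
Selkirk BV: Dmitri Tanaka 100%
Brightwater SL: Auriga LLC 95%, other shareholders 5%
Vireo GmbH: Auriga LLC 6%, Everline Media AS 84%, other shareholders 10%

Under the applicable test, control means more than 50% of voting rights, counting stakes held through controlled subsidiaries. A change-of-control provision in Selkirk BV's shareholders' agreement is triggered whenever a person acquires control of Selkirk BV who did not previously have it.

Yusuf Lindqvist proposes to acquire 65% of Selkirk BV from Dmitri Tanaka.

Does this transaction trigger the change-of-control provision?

Yes

The purchase adds only to Yusuf's holdings (Dmitri's stake shrinks), so Yusuf is the only person who could newly come to control Selkirk.
Yusuf holds 81% of Auriga, so Yusuf controls Auriga.
Auriga holds 95% of Brightwater, so Yusuf controls Brightwater.
Neither Yusuf nor any entity Yusuf controls holds any voting interest in Selkirk.
So before the transaction, Yusuf does not control Selkirk.
After the purchase, Yusuf holds 65% of Selkirk directly, and Dmitri's stake falls to 35%.
Yusuf holds 65% of Selkirk, so Yusuf controls Selkirk.
Yusuf did not control Selkirk before and does after, so the clause is triggered.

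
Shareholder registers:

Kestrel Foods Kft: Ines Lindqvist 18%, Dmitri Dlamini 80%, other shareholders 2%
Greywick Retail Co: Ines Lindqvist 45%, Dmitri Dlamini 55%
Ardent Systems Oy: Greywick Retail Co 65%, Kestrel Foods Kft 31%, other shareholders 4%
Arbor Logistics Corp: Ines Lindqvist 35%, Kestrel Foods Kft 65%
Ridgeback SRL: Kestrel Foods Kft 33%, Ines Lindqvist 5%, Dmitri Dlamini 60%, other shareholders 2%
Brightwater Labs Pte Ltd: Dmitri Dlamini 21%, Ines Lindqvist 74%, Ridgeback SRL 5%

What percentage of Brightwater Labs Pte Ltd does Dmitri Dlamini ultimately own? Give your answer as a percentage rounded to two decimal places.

25.32%

Dmitri reaches Brightwater along 3 paths.
Direct stake: 21% = 21%.
Via Kestrel → Ridgeback: 80% × 33% × 5% = 1.32%.
Via Ridgeback: 60% × 5% = 3%.
Total: 21% + 1.32% + 3% = 25.32%.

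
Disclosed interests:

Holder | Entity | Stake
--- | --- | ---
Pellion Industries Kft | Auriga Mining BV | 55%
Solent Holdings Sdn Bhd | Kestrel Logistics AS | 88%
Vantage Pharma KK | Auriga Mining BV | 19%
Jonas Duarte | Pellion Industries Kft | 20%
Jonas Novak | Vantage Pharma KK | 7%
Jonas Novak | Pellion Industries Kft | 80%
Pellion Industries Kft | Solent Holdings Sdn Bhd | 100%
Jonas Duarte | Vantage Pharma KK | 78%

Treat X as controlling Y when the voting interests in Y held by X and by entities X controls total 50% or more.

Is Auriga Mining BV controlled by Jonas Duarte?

No

Jonas Duarte holds 78% of Vantage, so Jonas Duarte controls Vantage.
In Auriga, Jonas Duarte's side holds only 19%, not ≥ 50%.
So Jonas Duarte does not control Auriga.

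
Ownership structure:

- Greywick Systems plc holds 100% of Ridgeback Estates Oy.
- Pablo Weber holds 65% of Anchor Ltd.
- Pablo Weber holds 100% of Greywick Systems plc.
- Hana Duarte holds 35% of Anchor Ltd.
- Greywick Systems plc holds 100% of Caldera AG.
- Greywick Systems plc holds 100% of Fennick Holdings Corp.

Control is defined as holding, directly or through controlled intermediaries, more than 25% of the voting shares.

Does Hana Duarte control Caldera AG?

Hana holds 35% of Anchor, so Hana controls Anchor.
Neither Hana nor any entity Hana controls holds any voting interest in Caldera.
So Hana does not control Caldera.

No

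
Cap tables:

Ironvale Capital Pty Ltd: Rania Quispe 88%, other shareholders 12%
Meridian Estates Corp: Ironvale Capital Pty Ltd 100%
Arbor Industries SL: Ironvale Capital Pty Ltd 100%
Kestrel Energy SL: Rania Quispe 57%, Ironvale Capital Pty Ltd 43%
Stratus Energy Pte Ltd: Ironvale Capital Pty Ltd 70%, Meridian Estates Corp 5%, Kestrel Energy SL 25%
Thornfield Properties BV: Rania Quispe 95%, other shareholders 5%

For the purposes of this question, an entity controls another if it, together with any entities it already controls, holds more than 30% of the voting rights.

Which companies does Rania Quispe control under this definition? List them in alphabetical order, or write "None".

Rania holds 88% of Ironvale, so Rania controls Ironvale.
Ironvale holds 100% of Meridian, so Rania controls Meridian.
Ironvale holds 100% of Arbor, so Rania controls Arbor.
Rania and Ironvale together hold 57% + 43% = 100% of Kestrel, so Rania controls Kestrel.
Ironvale and Meridian and Kestrel together hold 70% + 5% + 25% = 100% of Stratus, so Rania controls Stratus.
Rania holds 95% of Thornfield, so Rania controls Thornfield.

Arbor Industries SL, Ironvale Capital Pty Ltd, Kestrel Energy SL, Meridian Estates Corp, Stratus Energy Pte Ltd, Thornfield Properties BV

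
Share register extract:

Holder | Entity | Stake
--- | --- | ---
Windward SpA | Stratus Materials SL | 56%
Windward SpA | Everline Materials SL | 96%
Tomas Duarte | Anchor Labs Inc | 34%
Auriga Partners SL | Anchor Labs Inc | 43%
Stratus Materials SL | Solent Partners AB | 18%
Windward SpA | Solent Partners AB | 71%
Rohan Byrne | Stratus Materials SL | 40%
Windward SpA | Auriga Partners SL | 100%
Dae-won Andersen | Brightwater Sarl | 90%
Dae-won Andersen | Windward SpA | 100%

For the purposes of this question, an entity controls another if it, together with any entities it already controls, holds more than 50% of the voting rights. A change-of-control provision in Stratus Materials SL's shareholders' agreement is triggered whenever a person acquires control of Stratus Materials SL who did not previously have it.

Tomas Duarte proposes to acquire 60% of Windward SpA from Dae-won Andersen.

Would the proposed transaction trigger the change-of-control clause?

The purchase adds only to Tomas's holdings (Dae-won's stake shrinks), so Tomas is the only person who could newly come to control Stratus.
Tomas's largest direct stake is 34% in Anchor, which does not meet the threshold, so Tomas controls no company.
Neither Tomas nor any entity Tomas controls holds any voting interest in Stratus.
So before the transaction, Tomas does not control Stratus.
After the purchase, Tomas holds 60% of Windward directly, and Dae-won's stake falls to 40%.
Tomas holds 60% of Windward, so Tomas controls Windward.
Windward holds 56% of Stratus, so Tomas controls Stratus.
Tomas did not control Stratus before and does after, so the clause is triggered.

Yes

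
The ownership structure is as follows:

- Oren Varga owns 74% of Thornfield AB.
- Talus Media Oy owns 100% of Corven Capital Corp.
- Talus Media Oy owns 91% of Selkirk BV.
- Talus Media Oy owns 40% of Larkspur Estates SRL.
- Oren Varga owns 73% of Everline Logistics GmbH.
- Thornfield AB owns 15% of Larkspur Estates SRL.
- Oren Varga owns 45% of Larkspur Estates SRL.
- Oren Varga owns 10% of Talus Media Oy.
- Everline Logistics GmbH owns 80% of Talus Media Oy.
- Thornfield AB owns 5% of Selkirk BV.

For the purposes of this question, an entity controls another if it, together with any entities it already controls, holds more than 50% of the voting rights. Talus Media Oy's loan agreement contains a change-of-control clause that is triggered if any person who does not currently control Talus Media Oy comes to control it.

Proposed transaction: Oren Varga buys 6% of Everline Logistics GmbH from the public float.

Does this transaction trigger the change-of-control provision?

The purchase changes only Oren's holdings, so Oren is the only person who could newly come to control Talus.
Oren holds 73% of Everline, so Oren controls Everline.
Everline and Oren together hold 80% + 10% = 90% of Talus, so Oren controls Talus.
So Oren already controls Talus before the transaction.
After the purchase, Oren's direct stake in Everline rises to 73% + 6% = 79%.
Oren controlled Talus already, so this is not a new person acquiring control; every other person's position is unchanged or reduced.
No new person acquires control, so the clause is not triggered.

No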